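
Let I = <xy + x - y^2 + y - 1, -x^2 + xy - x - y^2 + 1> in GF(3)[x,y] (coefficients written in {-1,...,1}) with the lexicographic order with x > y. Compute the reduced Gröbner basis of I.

f_1 = xy + x - y^2 + y - 1, LT = xy.
f_2 = -x^2 + xy - x - y^2 + 1, LT = x^2.

S(f_1,f_2): lcm = x^2y. S = x^2 - x - y^3 + y.
  leading term x^2: subtract (-1)·f_2 from x^2 - x - y^3 + y → xy + x - y^3 - y^2 + y + 1
  leading term xy: subtract (1)·f_1 from xy + x - y^3 - y^2 + y + 1 → -y^3 - 1
  leading term y^3: no divisor's leading term divides it; move -y^3 to the remainder.
  leading term 1: no divisor's leading term divides it; move -1 to the remainder.
  remainder -y^3 - 1 ≠ 0; add g_3 = -y^3 - 1 to the basis.

S(f_1,g_3): lcm = xy^3. S = xy^2 - x - y^4 + y^3 - y^2.
  leading term xy^2: subtract (y)·f_1 from xy^2 - x - y^4 + y^3 - y^2 → -xy - x - y^4 - y^3 + y^2 + y
  leading term xy: subtract (-1)·f_1 from -xy - x - y^4 - y^3 + y^2 + y → -y^4 - y^3 - y - 1
  leading term y^4: subtract (y)·g_3 from -y^4 - y^3 - y - 1 → -y^3 - 1
  leading term y^3: subtract (1)·g_3 from -y^3 - 1 → 0
  remainder 0.

S(f_2,g_3): leading monomials are coprime, so the S-polynomial reduces to 0 (Buchberger's first criterion).
Every S-polynomial of the final basis reduces to 0, so we have a Gröbner basis.

G = {x^2 - x + y + 1, xy + x - y^2 + y - 1, y^3 + 1}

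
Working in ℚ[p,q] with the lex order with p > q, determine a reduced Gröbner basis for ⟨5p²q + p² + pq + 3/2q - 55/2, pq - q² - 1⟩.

G = {p + 5q⁴ + 2q³ + 23/2q² - 51/2q + 5, q⁵ + ⅖q⁴ + 23/10q³ - 49/10q² + q + ⅕}

This is the nonlinear analogue of row-reducing a linear system.

f_1 = 5p²q + p² + pq + 3/2q - 55/2, LT = p²q.
f_2 = pq - q² - 1, LT = pq.

S(f_1,f_2): lcm = p²q. S = ⅕p² + pq² + ⅕pq + p + 3/10q - 11/2.
  reduce S modulo (f_1, f_2):
  remainder ⅕p² + p + q³ + ⅕q² + 13/10q - 53/10 ≠ 0; add g_3 = ⅕p² + p + q³ + ⅕q² + 13/10q - 53/10 to the basis.

S(f_1,g_3): lcm = p²q. S = ⅕p² - 24/5pq - 5q⁴ - q³ - 13/2q² + 134/5q - 11/2.
  reduce S modulo (f_1, f_2, g_3):
  remainder -p - 5q⁴ - 2q³ - 23/2q² + 51/2q - 5 ≠ 0; add g_4 = -p - 5q⁴ - 2q³ - 23/2q² + 51/2q - 5 to the basis.

S(f_1,g_4): lcm = p²q. S = ⅕p² - 5pq⁵ - 2pq⁴ - 23/2pq³ + 51/2pq² - 24/5pq + 3/10q - 11/2.
  reduce S modulo (f_1, f_2, g_3, g_4):
  remainder -5q⁶ - 2q⁵ - 23/2q⁴ + 49/2q³ - 5q² - q ≠ 0; add g_5 = -5q⁶ - 2q⁵ - 23/2q⁴ + 49/2q³ - 5q² - q to the basis.

S(f_2,g_4): lcm = pq. S = -5q⁵ - 2q⁴ - 23/2q³ + 49/2q² - 5q - 1.
  reduce S modulo (f_1, f_2, g_3, g_4, g_5):
  remainder -5q⁵ - 2q⁴ - 23/2q³ + 49/2q² - 5q - 1 ≠ 0; add g_6 = -5q⁵ - 2q⁴ - 23/2q³ + 49/2q² - 5q - 1 to the basis.

The other S-polynomials (S(f_2,g_3), S(g_3,g_4), S(f_1,g_5), S(f_2,g_5), S(g_3,g_5), S(g_4,g_5), S(f_1,g_6), S(f_2,g_6), S(g_3,g_6), S(g_4,g_6), S(g_5,g_6)) all reduce to 0 modulo the current basis, so we have a Gröbner basis.
Inter-reduce: drop elements whose leading term is divisible by another's, tail-reduce, and make monic.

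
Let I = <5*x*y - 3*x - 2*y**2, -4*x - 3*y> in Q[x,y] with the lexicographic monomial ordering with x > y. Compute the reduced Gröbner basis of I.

f_1 = 5*x*y - 3*x - 2*y**2, LT = x*y.
f_2 = -4*x - 3*y, LT = x.

S(f_1,f_2): lcm = x*y. S = -3/5*x - 23/20*y**2.
  leading term x: subtract (3/20)·f_2 from -3/5*x - 23/20*y**2 → -23/20*y**2 + 9/20*y
  leading term y**2: no divisor's leading term divides it; move -23/20*y**2 to the remainder.
  leading term y: no divisor's leading term divides it; move 9/20*y to the remainder.
  remainder -23/20*y**2 + 9/20*y ≠ 0; add g_3 = -23/20*y**2 + 9/20*y to the basis.

S(f_1,g_3): lcm = x*y**2. S = -24/115*x*y - 2/5*y**3.
  leading term x*y: subtract (-24/575)·f_1 from -24/115*x*y - 2/5*y**3 → -72/575*x - 2/5*y**3 - 48/575*y**2
  leading term x: subtract (18/575)·f_2 from -72/575*x - 2/5*y**3 - 48/575*y**2 → -2/5*y**3 - 48/575*y**2 + 54/575*y
  leading term y**3: subtract (8/23*y)·g_3 from -2/5*y**3 - 48/575*y**2 + 54/575*y → -6/25*y**2 + 54/575*y
  leading term y**2: subtract (24/115)·g_3 from -6/25*y**2 + 54/575*y → 0
  remainder 0.

S(f_2,g_3): leading monomials are coprime, so the S-polynomial reduces to 0 (Buchberger's first criterion).
Every S-polynomial of the final basis reduces to 0, so we have a Gröbner basis.
Inter-reduce: drop elements whose leading term is divisible by another's, tail-reduce, and make monic.

G = {x + 3/4*y, y**2 - 9/23*y}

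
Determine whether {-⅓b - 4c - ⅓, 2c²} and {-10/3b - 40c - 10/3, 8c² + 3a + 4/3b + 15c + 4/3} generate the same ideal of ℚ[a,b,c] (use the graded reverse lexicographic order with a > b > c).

Two ideals are equal iff their reduced Gröbner bases coincide (the reduced basis is unique for a fixed ordering).
Buchberger on the first generating set:
f_1 = -⅓b - 4c - ⅓, LT = b.
f_2 = 2c², LT = c².

The S-polynomials (S(f_1,f_2)) all reduce to 0 modulo the current basis, so we have a Gröbner basis.
Inter-reduce: drop elements whose leading term is divisible by another's, tail-reduce, and make monic.
Reduced Gröbner basis: {c², b + 12c + 1}.

Buchberger on the second generating set:
h_1 = -10/3b - 40c - 10/3, LT = b.
h_2 = 8c² + 3a + 4/3b + 15c + 4/3, LT = c².

The S-polynomials (S(h_1,h_2)) all reduce to 0 modulo the current basis, so we have a Gröbner basis.
Inter-reduce: drop elements whose leading term is divisible by another's, tail-reduce, and make monic.
Reduced Gröbner basis: {c² + ⅜a - ⅛c, b + 12c + 1}.

The bases are distinct; the ideals are different.

No, the ideals differ.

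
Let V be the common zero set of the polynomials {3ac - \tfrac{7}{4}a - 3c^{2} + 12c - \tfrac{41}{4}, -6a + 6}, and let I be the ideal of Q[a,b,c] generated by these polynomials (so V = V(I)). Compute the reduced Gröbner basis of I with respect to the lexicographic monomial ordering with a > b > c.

G = {a - 1, c^{2} - 5c + 4}

f_1 = 3ac - \tfrac{7}{4}a - 3c^{2} + 12c - \tfrac{41}{4}, LT = ac.
f_2 = -6a + 6, LT = a.

S(f_1,f_2): lcm = ac. S = -\tfrac{7}{12}a - c^{2} + 5c - \tfrac{41}{12}.
  leading term a: subtract (\tfrac{7}{72})·f_2 from -\tfrac{7}{12}a - c^{2} + 5c - \tfrac{41}{12} → -c^{2} + 5c - 4
  leading term c^{2}: no divisor's leading term divides it; move -c^{2} to the remainder.
  leading term c: no divisor's leading term divides it; move 5c to the remainder.
  leading term 1: no divisor's leading term divides it; move -4 to the remainder.
  remainder -c^{2} + 5c - 4 ≠ 0; add g_3 = -c^{2} + 5c - 4 to the basis.

The other S-polynomials (S(f_1,g_3), S(f_2,g_3)) all reduce to 0 modulo the current basis, so we have a Gröbner basis.
Inter-reduce: drop elements whose leading term is divisible by another's, tail-reduce, and make monic.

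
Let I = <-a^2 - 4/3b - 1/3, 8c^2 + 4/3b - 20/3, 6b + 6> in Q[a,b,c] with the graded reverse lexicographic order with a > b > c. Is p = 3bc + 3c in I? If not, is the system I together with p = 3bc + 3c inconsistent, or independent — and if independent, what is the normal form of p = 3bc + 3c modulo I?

3bc + 3c lies in I (it reduces to 0).

First compute the reduced Gröbner basis of I by Buchberger's algorithm.
f_1 = -a^2 - 4/3b - 1/3, LT = a^2.
f_2 = 8c^2 + 4/3b - 20/3, LT = c^2.
f_3 = 6b + 6, LT = b.

The S-polynomials (S(f_1,f_2), S(f_1,f_3), S(f_2,f_3)) all reduce to 0 modulo the current basis, so we have a Gröbner basis.
Inter-reduce: drop elements whose leading term is divisible by another's, tail-reduce, and make monic.
Reduced Gröbner basis: {a^2 - 1, c^2 - 1, b + 1}.
Label its elements g_1 = a^2 - 1, g_2 = c^2 - 1, g_3 = b + 1.

Reduce p = 3bc + 3c modulo G:
  leading term bc: subtract (3c)·g_3 from 3bc + 3c → 0
  normal form = 0.
Since the normal form is 0, p ∈ I.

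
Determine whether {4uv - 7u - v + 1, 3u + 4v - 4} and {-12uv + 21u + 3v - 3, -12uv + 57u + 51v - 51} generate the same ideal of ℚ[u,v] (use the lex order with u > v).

Yes, the ideals are equal.

For a fixed monomial order, each ideal has a unique reduced Gröbner basis; comparing bases decides equality.
Buchberger on the first generating set:
f_1 = 4uv - 7u - v + 1, LT = uv.
f_2 = 3u + 4v - 4, LT = u.

S(f_1,f_2): lcm = uv. S = -7/4u - 4/3v² + 13/12v + ¼.
  leading term u: subtract (-7/12)·f_2 from -7/4u - 4/3v² + 13/12v + ¼ → -4/3v² + 41/12v - 25/12
  leading term v²: no divisor's leading term divides it; move -4/3v² to the remainder.
  leading term v: no divisor's leading term divides it; move 41/12v to the remainder.
  leading term 1: no divisor's leading term divides it; move -25/12 to the remainder.
  remainder -4/3v² + 41/12v - 25/12 ≠ 0; add g_3 = -4/3v² + 41/12v - 25/12 to the basis.

S(f_1,g_3): lcm = uv². S = 13/16uv - 25/16u - ¼v² + ¼v.
  leading term uv: subtract (13/64)·f_1 from 13/16uv - 25/16u - ¼v² + ¼v → -9/64u - ¼v² + 29/64v - 13/64
  leading term u: subtract (-3/64)·f_2 from -9/64u - ¼v² + 29/64v - 13/64 → -¼v² + 41/64v - 25/64
  leading term v²: subtract (3/16)·g_3 from -¼v² + 41/64v - 25/64 → 0
  remainder 0.

S(f_2,g_3): leading monomials are coprime, so the S-polynomial reduces to 0 (Buchberger's first criterion).
Every S-polynomial of the final basis reduces to 0, so we have a Gröbner basis.
Inter-reduce: drop elements whose leading term is divisible by another's, tail-reduce, and make monic.
Reduced Gröbner basis: {u + 4/3v - 4/3, v² - 41/16v + 25/16}.

Buchberger on the second generating set:
h_1 = -12uv + 21u + 3v - 3, LT = uv.
h_2 = -12uv + 57u + 51v - 51, LT = uv.

S(h_1,h_2): lcm = uv. S = 3u + 4v - 4.
  leading term u: no divisor's leading term divides it; move 3u to the remainder.
  leading term v: no divisor's leading term divides it; move 4v to the remainder.
  leading term 1: no divisor's leading term divides it; move -4 to the remainder.
  remainder 3u + 4v - 4 ≠ 0; add k_3 = 3u + 4v - 4 to the basis.

S(h_1,k_3): lcm = uv. S = -7/4u - 4/3v² + 13/12v + ¼.
  leading term u: subtract (-7/12)·k_3 from -7/4u - 4/3v² + 13/12v + ¼ → -4/3v² + 41/12v - 25/12
  leading term v²: no divisor's leading term divides it; move -4/3v² to the remainder.
  leading term v: no divisor's leading term divides it; move 41/12v to the remainder.
  leading term 1: no divisor's leading term divides it; move -25/12 to the remainder.
  remainder -4/3v² + 41/12v - 25/12 ≠ 0; add k_4 = -4/3v² + 41/12v - 25/12 to the basis.

S(h_2,k_3): lcm = uv. S = -19/4u - 4/3v² - 35/12v + 17/4.
  leading term u: subtract (-19/12)·k_3 from -19/4u - 4/3v² - 35/12v + 17/4 → -4/3v² + 41/12v - 25/12
  leading term v²: subtract (1)·k_4 from -4/3v² + 41/12v - 25/12 → 0
  remainder 0.

S(h_1,k_4): lcm = uv². S = 13/16uv - 25/16u - ¼v² + ¼v.
  leading term uv: subtract (-13/192)·h_1 from 13/16uv - 25/16u - ¼v² + ¼v → -9/64u - ¼v² + 29/64v - 13/64
  leading term u: subtract (-3/64)·k_3 from -9/64u - ¼v² + 29/64v - 13/64 → -¼v² + 41/64v - 25/64
  leading term v²: subtract (3/16)·k_4 from -¼v² + 41/64v - 25/64 → 0
  remainder 0.

S(h_2,k_4): lcm = uv². S = -35/16uv - 25/16u - 17/4v² + 17/4v.
  leading term uv: subtract (35/192)·h_1 from -35/16uv - 25/16u - 17/4v² + 17/4v → -345/64u - 17/4v² + 237/64v + 35/64
  leading term u: subtract (-115/64)·k_3 from -345/64u - 17/4v² + 237/64v + 35/64 → -17/4v² + 697/64v - 425/64
  leading term v²: subtract (51/16)·k_4 from -17/4v² + 697/64v - 425/64 → 0
  remainder 0.

S(k_3,k_4): leading monomials are coprime, so the S-polynomial reduces to 0 (Buchberger's first criterion).
Every S-polynomial of the final basis reduces to 0, so we have a Gröbner basis.
Inter-reduce: drop elements whose leading term is divisible by another's, tail-reduce, and make monic.
Reduced Gröbner basis: {u + 4/3v - 4/3, v² - 41/16v + 25/16}.

The two bases agree; hence the ideals are identical.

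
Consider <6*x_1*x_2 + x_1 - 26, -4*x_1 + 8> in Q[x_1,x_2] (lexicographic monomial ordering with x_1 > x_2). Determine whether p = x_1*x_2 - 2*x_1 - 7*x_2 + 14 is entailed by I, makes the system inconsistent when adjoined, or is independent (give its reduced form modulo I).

x_1*x_2 - 2*x_1 - 7*x_2 + 14 lies in I (it reduces to 0).

First compute the reduced Gröbner basis of I by Buchberger's algorithm.
f_1 = 6*x_1*x_2 + x_1 - 26, LT = x_1*x_2.
f_2 = -4*x_1 + 8, LT = x_1.

S(f_1,f_2): lcm = x_1*x_2. S = 1/6*x_1 + 2*x_2 - 13/3.
  leading term x_1: subtract (-1/24)·f_2 from 1/6*x_1 + 2*x_2 - 13/3 → 2*x_2 - 4
  leading term x_2: no divisor's leading term divides it; move 2*x_2 to the remainder.
  leading term 1: no divisor's leading term divides it; move -4 to the remainder.
  remainder 2*x_2 - 4 ≠ 0; add h_3 = 2*x_2 - 4 to the basis.

The other S-polynomials (S(f_1,h_3), S(f_2,h_3)) all reduce to 0 modulo the current basis, so we have a Gröbner basis.
Inter-reduce: drop elements whose leading term is divisible by another's, tail-reduce, and make monic.
Reduced Gröbner basis: {x_1 - 2, x_2 - 2}.
Label its elements g_1 = x_1 - 2, g_2 = x_2 - 2.

Reduce p = x_1*x_2 - 2*x_1 - 7*x_2 + 14 modulo G:
  leading term x_1*x_2: subtract (x_2)·g_1 from x_1*x_2 - 2*x_1 - 7*x_2 + 14 → -2*x_1 - 5*x_2 + 14
  leading term x_1: subtract (-2)·g_1 from -2*x_1 - 5*x_2 + 14 → -5*x_2 + 10
  leading term x_2: subtract (-5)·g_2 from -5*x_2 + 10 → 0
  normal form = 0.
Since the normal form is 0, p ∈ I.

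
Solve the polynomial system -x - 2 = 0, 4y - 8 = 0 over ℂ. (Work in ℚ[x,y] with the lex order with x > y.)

{(-2, 2)}

Compute a lex Gröbner basis by Buchberger's algorithm.
f_1 = -x - 2, LT = x.
f_2 = 4y - 8, LT = y.

The S-polynomials (S(f_1,f_2)) all reduce to 0 modulo the current basis, so we have a Gröbner basis.
Inter-reduce: drop elements whose leading term is divisible by another's, tail-reduce, and make monic.
Reduced Gröbner basis: {x + 2, y - 2}.

Since the basis is lex-ordered, y - 2 is univariate in y. Its roots are {2}. Back-substituting each root into the other basis elements fixes the other coordinates.
  y = 2: the earlier basis element becomes x + 2 = 0, giving x = -2 — point (-2, 2).
This is the nonlinear analogue of row-reducing a linear system.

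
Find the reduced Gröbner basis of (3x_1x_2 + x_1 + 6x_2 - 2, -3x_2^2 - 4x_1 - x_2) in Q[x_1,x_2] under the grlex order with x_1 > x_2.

f_1 = 3x_1x_2 + x_1 + 6x_2 - 2, LT = x_1x_2.
f_2 = -3x_2^2 - 4x_1 - x_2, LT = x_2^2.

S(f_1,f_2): lcm = x_1x_2^2. S = -4/3x_1^2 + 2x_2^2 - 2/3x_2.
  leading term x_1^2: no divisor's leading term divides it; move -4/3x_1^2 to the remainder.
  leading term x_2^2: subtract (-2/3)·f_2 from 2x_2^2 - 2/3x_2 → -8/3x_1 - 4/3x_2
  leading term x_1: no divisor's leading term divides it; move -8/3x_1 to the remainder.
  leading term x_2: no divisor's leading term divides it; move -4/3x_2 to the remainder.
  remainder -4/3x_1^2 - 8/3x_1 - 4/3x_2 ≠ 0; add g_3 = -4/3x_1^2 - 8/3x_1 - 4/3x_2 to the basis.

The other S-polynomials (S(f_1,g_3), S(f_2,g_3)) all reduce to 0 modulo the current basis, so we have a Gröbner basis.

G = {x_1^2 + 2x_1 + x_2, x_1x_2 + 1/3x_1 + 2x_2 - 2/3, x_2^2 + 4/3x_1 + 1/3x_2}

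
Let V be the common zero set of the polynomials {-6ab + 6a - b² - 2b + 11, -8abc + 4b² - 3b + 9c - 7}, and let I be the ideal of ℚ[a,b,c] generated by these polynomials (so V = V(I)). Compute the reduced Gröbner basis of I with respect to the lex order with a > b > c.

G = {ab - a + ⅙b² + ⅓b - 11/6, ac - ⅙b²c - ½b² - ⅓bc + ⅜b + 17/24c + ⅞, b³c + 3b³ + 2b²c - 21/4b² - 17/4bc - 3b - 27/4c + 21/4}

f_1 = -6ab + 6a - b² - 2b + 11, LT = ab.
f_2 = -8abc + 4b² - 3b + 9c - 7, LT = abc.

S(f_1,f_2): lcm = abc. S = -ac + ⅙b²c + ½b² + ⅓bc - ⅜b - 17/24c - ⅞.
  reduce S modulo (f_1, f_2):
  remainder -ac + ⅙b²c + ½b² + ⅓bc - ⅜b - 17/24c - ⅞ ≠ 0; add g_3 = -ac + ⅙b²c + ½b² + ⅓bc - ⅜b - 17/24c - ⅞ to the basis.

S(f_1,g_3): lcm = abc. S = -ac + ⅙b³c + ½b³ + ½b²c - ⅜b² - ⅜bc - ⅞b - 11/6c.
  reduce S modulo (f_1, f_2, g_3):
  remainder ⅙b³c + ½b³ + ⅓b²c - ⅞b² - 17/24bc - ½b - 9/8c + ⅞ ≠ 0; add g_4 = ⅙b³c + ½b³ + ⅓b²c - ⅞b² - 17/24bc - ½b - 9/8c + ⅞ to the basis.

The other S-polynomials (S(f_2,g_3), S(f_1,g_4), S(f_2,g_4), S(g_3,g_4)) all reduce to 0 modulo the current basis, so we have a Gröbner basis.
Inter-reduce: drop elements whose leading term is divisible by another's, tail-reduce, and make monic.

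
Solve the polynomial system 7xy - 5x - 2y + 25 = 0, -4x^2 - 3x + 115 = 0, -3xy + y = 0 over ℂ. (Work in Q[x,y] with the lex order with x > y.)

{(5, 0)}

Compute a lex Gröbner basis by Buchberger's algorithm.
f_1 = 7xy - 5x - 2y + 25, LT = xy.
f_2 = -4x^2 - 3x + 115, LT = x^2.
f_3 = -3xy + y, LT = xy.

S(f_1,f_2): lcm = x^2y. S = -5/7x^2 - 29/28xy + 25/7x + 115/4y.
  leading term x^2: subtract (5/28)·f_2 from -5/7x^2 - 29/28xy + 25/7x + 115/4y → -29/28xy + 115/28x + 115/4y - 575/28
  leading term xy: subtract (-29/196)·f_1 from -29/28xy + 115/28x + 115/4y - 575/28 → 165/49x + 5577/196y - 825/49
  leading term x: no divisor's leading term divides it; move 165/49x to the remainder.
  leading term y: no divisor's leading term divides it; move 5577/196y to the remainder.
  leading term 1: no divisor's leading term divides it; move -825/49 to the remainder.
  remainder 165/49x + 5577/196y - 825/49 ≠ 0; add h_4 = 165/49x + 5577/196y - 825/49 to the basis.

S(f_1,f_3): lcm = xy. S = -5/7x + 1/21y + 25/7.
  leading term x: subtract (-7/33)·h_4 from -5/7x + 1/21y + 25/7 → 73/12y
  leading term y: no divisor's leading term divides it; move 73/12y to the remainder.
  remainder 73/12y ≠ 0; add h_5 = 73/12y to the basis.

S(f_2,f_3): lcm = x^2y. S = 13/12xy - 115/4y.
  leading term xy: subtract (13/84)·f_1 from 13/12xy - 115/4y → 65/84x - 2389/84y - 325/84
  leading term x: subtract (91/396)·h_4 from 65/84x - 2389/84y - 325/84 → -1679/48y
  leading term y: subtract (-23/4)·h_5 from -1679/48y → 0
  remainder 0.

S(f_1,h_4): lcm = xy. S = -5/7x - 169/20y^2 + 33/7y + 25/7.
  leading term x: subtract (-7/33)·h_4 from -5/7x - 169/20y^2 + 33/7y + 25/7 → -169/20y^2 + 43/4y
  leading term y^2: subtract (-507/365y)·h_5 from -169/20y^2 + 43/4y → 43/4y
  leading term y: subtract (129/73)·h_5 from 43/4y → 0
  remainder 0.

S(f_2,h_4): lcm = x^2. S = -169/20xy + 23/4x - 115/4.
  leading term xy: subtract (-169/140)·f_1 from -169/20xy + 23/4x - 115/4 → -2/7x - 169/70y + 10/7
  leading term x: subtract (-14/165)·h_4 from -2/7x - 169/70y + 10/7 → 0
  remainder 0.

S(f_3,h_4): lcm = xy. S = -169/20y^2 + 14/3y.
  leading term y^2: subtract (-507/365y)·h_5 from -169/20y^2 + 14/3y → 14/3y
  leading term y: subtract (56/73)·h_5 from 14/3y → 0
  remainder 0.

S(f_1,h_5): lcm = xy. S = -5/7x - 2/7y + 25/7.
  leading term x: subtract (-7/33)·h_4 from -5/7x - 2/7y + 25/7 → 23/4y
  leading term y: subtract (69/73)·h_5 from 23/4y → 0
  remainder 0.

S(f_2,h_5): leading monomials are coprime, so the S-polynomial reduces to 0 (Buchberger's first criterion).
S(f_3,h_5): lcm = xy. S = -1/3y.
  leading term y: subtract (-4/73)·h_5 from -1/3y → 0
  remainder 0.

S(h_4,h_5): leading monomials are coprime, so the S-polynomial reduces to 0 (Buchberger's first criterion).
Every S-polynomial of the final basis reduces to 0, so we have a Gröbner basis.
Inter-reduce: drop elements whose leading term is divisible by another's, tail-reduce, and make monic.
Reduced Gröbner basis: {x - 5, y}.

Elimination: the polynomial y lies in the elimination ideal for y, so y ∈ {0}. For each such y, the remaining basis elements (now univariate) give the rest of the solution.
  y = 0: the earlier basis element becomes x - 5 = 0, giving x = 5 — point (5, 0).
Substituting each solution back into the original system confirms all equations vanish.
A lex Gröbner basis triangularizes the system, enabling back-substitution.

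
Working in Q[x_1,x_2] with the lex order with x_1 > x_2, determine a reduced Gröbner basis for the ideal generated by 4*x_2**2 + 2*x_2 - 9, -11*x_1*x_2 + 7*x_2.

f_1 = 4*x_2**2 + 2*x_2 - 9, LT = x_2**2.
f_2 = -11*x_1*x_2 + 7*x_2, LT = x_1*x_2.

S(f_1,f_2): lcm = x_1*x_2**2. S = 1/2*x_1*x_2 - 9/4*x_1 + 7/11*x_2**2.
  reduce S modulo (f_1, f_2):
  remainder -9/4*x_1 + 63/44 ≠ 0; add g_3 = -9/4*x_1 + 63/44 to the basis.

The other S-polynomials (S(f_1,g_3), S(f_2,g_3)) all reduce to 0 modulo the current basis, so we have a Gröbner basis.
Inter-reduce: drop elements whose leading term is divisible by another's, tail-reduce, and make monic.

G = {x_1 - 7/11, x_2**2 + 1/2*x_2 - 9/4}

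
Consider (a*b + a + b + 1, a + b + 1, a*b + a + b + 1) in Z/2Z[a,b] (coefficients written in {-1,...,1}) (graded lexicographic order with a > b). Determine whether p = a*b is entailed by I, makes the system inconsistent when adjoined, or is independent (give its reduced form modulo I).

a*b lies in I (it reduces to 0).

First compute the reduced Gröbner basis of I by Buchberger's algorithm.
f_1 = a*b + a + b + 1, LT = a*b.
f_2 = a + b + 1, LT = a.
f_3 = a*b + a + b + 1, LT = a*b.

S(f_1,f_2): lcm = a*b. S = b**2 + a + 1.
  reduce S modulo (f_1, f_2, f_3):
  remainder b**2 + b ≠ 0; add h_4 = b**2 + b to the basis.

The other S-polynomials (S(f_1,f_3), S(f_2,f_3), S(f_1,h_4), S(f_2,h_4), S(f_3,h_4)) all reduce to 0 modulo the current basis, so we have a Gröbner basis.
Inter-reduce: drop elements whose leading term is divisible by another's, tail-reduce, and make monic.
Reduced Gröbner basis: {b**2 + b, a + b + 1}.
Label its elements g_1 = b**2 + b, g_2 = a + b + 1.

Reduce p = a*b modulo G:
  leading term a*b: subtract (b)·g_2 from a*b → b**2 + b
  leading term b**2: subtract (1)·g_1 from b**2 + b → 0
  normal form = 0.
Since the normal form is 0, p ∈ I.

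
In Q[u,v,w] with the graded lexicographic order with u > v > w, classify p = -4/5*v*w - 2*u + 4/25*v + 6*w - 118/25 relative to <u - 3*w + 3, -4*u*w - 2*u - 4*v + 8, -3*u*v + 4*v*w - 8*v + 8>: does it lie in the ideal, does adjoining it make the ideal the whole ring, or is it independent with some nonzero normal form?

-4/5*v*w - 2*u + 4/25*v + 6*w - 118/25 lies in I (it reduces to 0).

First compute the reduced Gröbner basis of I by Buchberger's algorithm.
f_1 = u - 3*w + 3, LT = u.
f_2 = -4*u*w - 2*u - 4*v + 8, LT = u*w.
f_3 = -3*u*v + 4*v*w - 8*v + 8, LT = u*v.

S(f_1,f_2): lcm = u*w. S = -3*w**2 - 1/2*u - v + 3*w + 2.
  reduce S modulo (f_1, f_2, f_3):
  remainder -3*w**2 - v + 3/2*w + 7/2 ≠ 0; add h_4 = -3*w**2 - v + 3/2*w + 7/2 to the basis.

S(f_1,f_3): lcm = u*v. S = -5/3*v*w + 1/3*v + 8/3.
  reduce S modulo (f_1, f_2, f_3, h_4):
  remainder -5/3*v*w + 1/3*v + 8/3 ≠ 0; add h_5 = -5/3*v*w + 1/3*v + 8/3 to the basis.

S(f_2,f_3): lcm = u*v*w. S = 4/3*v*w**2 + 1/2*u*v + v**2 - 8/3*v*w - 2*v + 8/3*w.
  reduce S modulo (f_1, f_2, f_3, h_4, h_5):
  remainder 5/9*v**2 - 92/45*v + 8/3*w - 4/5 ≠ 0; add h_6 = 5/9*v**2 - 92/45*v + 8/3*w - 4/5 to the basis.

The other S-polynomials (S(f_1,h_4), S(f_2,h_4), S(f_3,h_4), S(f_1,h_5), S(f_2,h_5), S(f_3,h_5), S(h_4,h_5), S(f_1,h_6), S(f_2,h_6), S(f_3,h_6), S(h_4,h_6), S(h_5,h_6)) all reduce to 0 modulo the current basis, so we have a Gröbner basis.
Inter-reduce: drop elements whose leading term is divisible by another's, tail-reduce, and make monic.
Reduced Gröbner basis: {v**2 - 92/25*v + 24/5*w - 36/25, v*w - 1/5*v - 8/5, w**2 + 1/3*v - 1/2*w - 7/6, u - 3*w + 3}.
Label its elements g_1 = v**2 - 92/25*v + 24/5*w - 36/25, g_2 = v*w - 1/5*v - 8/5, g_3 = w**2 + 1/3*v - 1/2*w - 7/6, g_4 = u - 3*w + 3.

Reduce p = -4/5*v*w - 2*u + 4/25*v + 6*w - 118/25 modulo G:
  leading term v*w: subtract (-4/5)·g_2 from -4/5*v*w - 2*u + 4/25*v + 6*w - 118/25 → -2*u + 6*w - 6
  leading term u: subtract (-2)·g_4 from -2*u + 6*w - 6 → 0
  normal form = 0.
Since the normal form is 0, p ∈ I.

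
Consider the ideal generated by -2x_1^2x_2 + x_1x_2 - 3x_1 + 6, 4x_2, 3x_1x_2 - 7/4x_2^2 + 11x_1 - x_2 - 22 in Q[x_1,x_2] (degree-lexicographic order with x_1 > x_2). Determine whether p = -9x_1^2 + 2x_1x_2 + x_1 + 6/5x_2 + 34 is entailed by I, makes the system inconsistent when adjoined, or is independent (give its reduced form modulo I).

-9x_1^2 + 2x_1x_2 + x_1 + 6/5x_2 + 34 lies in I (it reduces to 0).

First compute the reduced Gröbner basis of I by Buchberger's algorithm.
f_1 = -2x_1^2x_2 + x_1x_2 - 3x_1 + 6, LT = x_1^2x_2.
f_2 = 4x_2, LT = x_2.
f_3 = 3x_1x_2 - 7/4x_2^2 + 11x_1 - x_2 - 22, LT = x_1x_2.

S(f_1,f_2): lcm = x_1^2x_2. S = -1/2x_1x_2 + 3/2x_1 - 3.
  leading term x_1x_2: subtract (-1/8x_1)·f_2 from -1/2x_1x_2 + 3/2x_1 - 3 → 3/2x_1 - 3
  leading term x_1: no divisor's leading term divides it; move 3/2x_1 to the remainder.
  leading term 1: no divisor's leading term divides it; move -3 to the remainder.
  remainder 3/2x_1 - 3 ≠ 0; add h_4 = 3/2x_1 - 3 to the basis.

The other S-polynomials (S(f_1,f_3), S(f_2,f_3), S(f_1,h_4), S(f_2,h_4), S(f_3,h_4)) all reduce to 0 modulo the current basis, so we have a Gröbner basis.
Inter-reduce: drop elements whose leading term is divisible by another's, tail-reduce, and make monic.
Reduced Gröbner basis: {x_1 - 2, x_2}.
Label its elements g_1 = x_1 - 2, g_2 = x_2.

Reduce p = -9x_1^2 + 2x_1x_2 + x_1 + 6/5x_2 + 34 modulo G:
  leading term x_1^2: subtract (-9x_1)·g_1 from -9x_1^2 + 2x_1x_2 + x_1 + 6/5x_2 + 34 → 2x_1x_2 - 17x_1 + 6/5x_2 + 34
  leading term x_1x_2: subtract (2x_2)·g_1 from 2x_1x_2 - 17x_1 + 6/5x_2 + 34 → -17x_1 + 26/5x_2 + 34
  leading term x_1: subtract (-17)·g_1 from -17x_1 + 26/5x_2 + 34 → 26/5x_2
  leading term x_2: subtract (26/5)·g_2 from 26/5x_2 → 0
  normal form = 0.
Since the normal form is 0, p ∈ I.

The remainder on division by a Gröbner basis is unique — it is the normal form.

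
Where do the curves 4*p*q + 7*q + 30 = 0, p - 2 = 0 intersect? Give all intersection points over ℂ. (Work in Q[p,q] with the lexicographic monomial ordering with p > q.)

{(2, -2)}

Compute a lex Gröbner basis by Buchberger's algorithm.
f_1 = 4*p*q + 7*q + 30, LT = p*q.
f_2 = p - 2, LT = p.

S(f_1,f_2): lcm = p*q. S = 15/4*q + 15/2.
  leading term q: no divisor's leading term divides it; move 15/4*q to the remainder.
  leading term 1: no divisor's leading term divides it; move 15/2 to the remainder.
  remainder 15/4*q + 15/2 ≠ 0; add h_3 = 15/4*q + 15/2 to the basis.

The other S-polynomials (S(f_1,h_3), S(f_2,h_3)) all reduce to 0 modulo the current basis, so we have a Gröbner basis.
Inter-reduce: drop elements whose leading term is divisible by another's, tail-reduce, and make monic.
Reduced Gröbner basis: {p - 2, q + 2}.

From the last basis element, q + 2 = 0, so q takes values in {-2}. Each choice, substituted upward through the basis, yields the corresponding point(s) of the solution set.
  q = -2: the earlier basis element becomes p - 2 = 0, giving p = 2 — point (2, -2).
Check: every point annihilates each of the original generators.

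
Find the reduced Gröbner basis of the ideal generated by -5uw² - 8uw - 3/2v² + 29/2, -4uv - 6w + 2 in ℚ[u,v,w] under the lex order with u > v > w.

G = {uv + 3/2w - ½, uw² + 8/5uw + 3/10v² - 29/10, v³ - 29/3v - 5w³ - 19/3w² + 8/3w}

f_1 = -5uw² - 8uw - 3/2v² + 29/2, LT = uw².
f_2 = -4uv - 6w + 2, LT = uv.

S(f_1,f_2): lcm = uvw². S = 8/5uvw + 3/10v³ - 29/10v - 3/2w³ + ½w².
  leading term uvw: subtract (-⅖w)·f_2 from 8/5uvw + 3/10v³ - 29/10v - 3/2w³ + ½w² → 3/10v³ - 29/10v - 3/2w³ - 19/10w² + ⅘w
  leading term v³: no divisor's leading term divides it; move 3/10v³ to the remainder.
  leading term v: no divisor's leading term divides it; move -29/10v to the remainder.
  leading term w³: no divisor's leading term divides it; move -3/2w³ to the remainder.
  leading term w²: no divisor's leading term divides it; move -19/10w² to the remainder.
  leading term w: no divisor's leading term divides it; move ⅘w to the remainder.
  remainder 3/10v³ - 29/10v - 3/2w³ - 19/10w² + ⅘w ≠ 0; add g_3 = 3/10v³ - 29/10v - 3/2w³ - 19/10w² + ⅘w to the basis.

The other S-polynomials (S(f_1,g_3), S(f_2,g_3)) all reduce to 0 modulo the current basis, so we have a Gröbner basis.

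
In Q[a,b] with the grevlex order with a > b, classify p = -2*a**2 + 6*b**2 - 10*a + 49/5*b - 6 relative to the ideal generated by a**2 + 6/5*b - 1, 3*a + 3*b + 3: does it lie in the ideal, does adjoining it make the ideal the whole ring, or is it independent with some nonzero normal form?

First compute the reduced Gröbner basis of I by Buchberger's algorithm.
f_1 = a**2 + 6/5*b - 1, LT = a**2.
f_2 = 3*a + 3*b + 3, LT = a.

S(f_1,f_2): lcm = a**2. S = -a*b - a + 6/5*b - 1.
  leading term a*b: subtract (-1/3*b)·f_2 from -a*b - a + 6/5*b - 1 → b**2 - a + 11/5*b - 1
  leading term b**2: no divisor's leading term divides it; move b**2 to the remainder.
  leading term a: subtract (-1/3)·f_2 from -a + 11/5*b - 1 → 16/5*b
  leading term b: no divisor's leading term divides it; move 16/5*b to the remainder.
  remainder b**2 + 16/5*b ≠ 0; add h_3 = b**2 + 16/5*b to the basis.

The other S-polynomials (S(f_1,h_3), S(f_2,h_3)) all reduce to 0 modulo the current basis, so we have a Gröbner basis.
Inter-reduce: drop elements whose leading term is divisible by another's, tail-reduce, and make monic.
Reduced Gröbner basis: {b**2 + 16/5*b, a + b + 1}.
Label its elements g_1 = b**2 + 16/5*b, g_2 = a + b + 1.

Reduce p = -2*a**2 + 6*b**2 - 10*a + 49/5*b - 6 modulo G:
  leading term a**2: subtract (-2*a)·g_2 from -2*a**2 + 6*b**2 - 10*a + 49/5*b - 6 → 2*a*b + 6*b**2 - 8*a + 49/5*b - 6
  leading term a*b: subtract (2*b)·g_2 from 2*a*b + 6*b**2 - 8*a + 49/5*b - 6 → 4*b**2 - 8*a + 39/5*b - 6
  leading term b**2: subtract (4)·g_1 from 4*b**2 - 8*a + 39/5*b - 6 → -8*a - 5*b - 6
  leading term a: subtract (-8)·g_2 from -8*a - 5*b - 6 → 3*b + 2
  leading term b: no divisor's leading term divides it; move 3*b to the remainder.
  leading term 1: no divisor's leading term divides it; move 2 to the remainder.
  normal form = 3*b + 2.
The normal form is nonzero, so p ∉ I. Since p minus its normal form lies in I, I + (p) = I + (r) where r = 3*b + 2; decide whether this ideal is the whole ring.
Run Buchberger on G together with r (pairs among the g_i already reduce to 0 since G is a Gröbner basis):
g_1 = b**2 + 16/5*b, LT = b**2.
g_2 = a + b + 1, LT = a.
r = 3*b + 2, LT = b.

S(g_1,r): lcm = b**2. S = 38/15*b.
  leading term b: subtract (38/45)·r from 38/15*b → -76/45
  leading term 1: no divisor's leading term divides it; move -76/45 to the remainder.
  remainder -76/45 ≠ 0; add m_4 = -76/45 to the basis.

The other S-polynomials (S(g_1,g_2), S(g_2,r), S(g_1,m_4), S(g_2,m_4), S(r,m_4)) all reduce to 0 modulo the current basis, so we have a Gröbner basis.
Inter-reduce: drop elements whose leading term is divisible by another's, tail-reduce, and make monic.
Reduced Gröbner basis: {1}.
The reduced Gröbner basis of I + (p) is {1}: the ideal is the whole ring, so the enlarged system has no common solution — adjoining p is inconsistent.

Adjoining -2*a**2 + 6*b**2 - 10*a + 49/5*b - 6 makes the ideal the whole ring: the system is inconsistent.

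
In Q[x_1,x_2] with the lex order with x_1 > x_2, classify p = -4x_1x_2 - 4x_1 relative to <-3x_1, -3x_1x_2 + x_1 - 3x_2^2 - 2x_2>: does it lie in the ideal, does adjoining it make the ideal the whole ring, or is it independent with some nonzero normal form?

-4x_1x_2 - 4x_1 lies in I (it reduces to 0).

First compute the reduced Gröbner basis of I by Buchberger's algorithm.
f_1 = -3x_1, LT = x_1.
f_2 = -3x_1x_2 + x_1 - 3x_2^2 - 2x_2, LT = x_1x_2.

S(f_1,f_2): lcm = x_1x_2. S = 1/3x_1 - x_2^2 - 2/3x_2.
  leading term x_1: subtract (-1/9)·f_1 from 1/3x_1 - x_2^2 - 2/3x_2 → -x_2^2 - 2/3x_2
  leading term x_2^2: no divisor's leading term divides it; move -x_2^2 to the remainder.
  leading term x_2: no divisor's leading term divides it; move -2/3x_2 to the remainder.
  remainder -x_2^2 - 2/3x_2 ≠ 0; add h_3 = -x_2^2 - 2/3x_2 to the basis.

The other S-polynomials (S(f_1,h_3), S(f_2,h_3)) all reduce to 0 modulo the current basis, so we have a Gröbner basis.
Inter-reduce: drop elements whose leading term is divisible by another's, tail-reduce, and make monic.
Reduced Gröbner basis: {x_1, x_2^2 + 2/3x_2}.
Label its elements g_1 = x_1, g_2 = x_2^2 + 2/3x_2.

Reduce p = -4x_1x_2 - 4x_1 modulo G:
  leading term x_1x_2: subtract (-4x_2)·g_1 from -4x_1x_2 - 4x_1 → -4x_1
  leading term x_1: subtract (-4)·g_1 from -4x_1 → 0
  normal form = 0.
Since the normal form is 0, p ∈ I.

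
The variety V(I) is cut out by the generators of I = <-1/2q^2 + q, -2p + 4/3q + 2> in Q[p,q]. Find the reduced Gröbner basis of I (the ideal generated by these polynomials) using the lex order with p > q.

G = {p - 2/3q - 1, q^2 - 2q}

f_1 = -1/2q^2 + q, LT = q^2.
f_2 = -2p + 4/3q + 2, LT = p.

S(f_1,f_2): leading monomials are coprime, so the S-polynomial reduces to 0 (Buchberger's first criterion).
Every S-polynomial of the final basis reduces to 0, so we have a Gröbner basis.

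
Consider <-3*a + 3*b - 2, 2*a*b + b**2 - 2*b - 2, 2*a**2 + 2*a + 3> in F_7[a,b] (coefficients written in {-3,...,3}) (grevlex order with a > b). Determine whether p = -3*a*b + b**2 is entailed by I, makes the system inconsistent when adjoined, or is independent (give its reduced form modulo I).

-3*a*b + b**2 is independent of I; its normal form modulo I is -b + 1.

First compute the reduced Gröbner basis of I by Buchberger's algorithm.
f_1 = -3*a + 3*b - 2, LT = a.
f_2 = 2*a*b + b**2 - 2*b - 2, LT = a*b.
f_3 = 2*a**2 + 2*a + 3, LT = a**2.

S(f_1,f_2): lcm = a*b. S = 2*b**2 - 3*b + 1.
  leading term b**2: no divisor's leading term divides it; move 2*b**2 to the remainder.
  leading term b: no divisor's leading term divides it; move -3*b to the remainder.
  leading term 1: no divisor's leading term divides it; move 1 to the remainder.
  remainder 2*b**2 - 3*b + 1 ≠ 0; add h_4 = 2*b**2 - 3*b + 1 to the basis.

The other S-polynomials (S(f_1,f_3), S(f_2,f_3), S(f_1,h_4), S(f_2,h_4), S(f_3,h_4)) all reduce to 0 modulo the current basis, so we have a Gröbner basis.
Inter-reduce: drop elements whose leading term is divisible by another's, tail-reduce, and make monic.
Reduced Gröbner basis: {b**2 + 2*b - 3, a - b + 3}.
Label its elements g_1 = b**2 + 2*b - 3, g_2 = a - b + 3.

Reduce p = -3*a*b + b**2 modulo G:
  leading term a*b: subtract (-3*b)·g_2 from -3*a*b + b**2 → -2*b**2 + 2*b
  leading term b**2: subtract (-2)·g_1 from -2*b**2 + 2*b → -b + 1
  leading term b: no divisor's leading term divides it; move -b to the remainder.
  leading term 1: no divisor's leading term divides it; move 1 to the remainder.
  normal form = -b + 1.
The normal form is nonzero, so p ∉ I. Since p minus its normal form lies in I, I + (p) = I + (r) where r = -b + 1; decide whether this ideal is the whole ring.
Run Buchberger on G together with r (pairs among the g_i already reduce to 0 since G is a Gröbner basis):
g_1 = b**2 + 2*b - 3, LT = b**2.
g_2 = a - b + 3, LT = a.
r = -b + 1, LT = b.

The S-polynomials (S(g_1,g_2), S(g_1,r), S(g_2,r)) all reduce to 0 modulo the current basis, so we have a Gröbner basis.
Inter-reduce: drop elements whose leading term is divisible by another's, tail-reduce, and make monic.
Reduced Gröbner basis: {a + 2, b - 1}.
The reduced Gröbner basis of I + (p) is {a + 2, b - 1} ≠ {1}, a proper ideal, so the enlarged system stays consistent: p is independent of I, with normal form -b + 1.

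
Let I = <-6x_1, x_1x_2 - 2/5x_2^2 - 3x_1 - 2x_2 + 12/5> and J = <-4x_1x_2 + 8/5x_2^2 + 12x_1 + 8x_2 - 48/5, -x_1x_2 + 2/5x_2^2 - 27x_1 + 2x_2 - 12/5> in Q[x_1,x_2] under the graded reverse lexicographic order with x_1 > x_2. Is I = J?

Since reduced Gröbner bases are canonical representatives of ideals under a given ordering, it suffices to compute and compare them.
Buchberger on the first generating set:
f_1 = -6x_1, LT = x_1.
f_2 = x_1x_2 - 2/5x_2^2 - 3x_1 - 2x_2 + 12/5, LT = x_1x_2.

S(f_1,f_2): lcm = x_1x_2. S = 2/5x_2^2 + 3x_1 + 2x_2 - 12/5.
  leading term x_2^2: no divisor's leading term divides it; move 2/5x_2^2 to the remainder.
  leading term x_1: subtract (-1/2)·f_1 from 3x_1 + 2x_2 - 12/5 → 2x_2 - 12/5
  leading term x_2: no divisor's leading term divides it; move 2x_2 to the remainder.
  leading term 1: no divisor's leading term divides it; move -12/5 to the remainder.
  remainder 2/5x_2^2 + 2x_2 - 12/5 ≠ 0; add g_3 = 2/5x_2^2 + 2x_2 - 12/5 to the basis.

The other S-polynomials (S(f_1,g_3), S(f_2,g_3)) all reduce to 0 modulo the current basis, so we have a Gröbner basis.
Inter-reduce: drop elements whose leading term is divisible by another's, tail-reduce, and make monic.
Reduced Gröbner basis: {x_2^2 + 5x_2 - 6, x_1}.

Buchberger on the second generating set:
h_1 = -4x_1x_2 + 8/5x_2^2 + 12x_1 + 8x_2 - 48/5, LT = x_1x_2.
h_2 = -x_1x_2 + 2/5x_2^2 - 27x_1 + 2x_2 - 12/5, LT = x_1x_2.

S(h_1,h_2): lcm = x_1x_2. S = -30x_1.
  leading term x_1: no divisor's leading term divides it; move -30x_1 to the remainder.
  remainder -30x_1 ≠ 0; add k_3 = -30x_1 to the basis.

S(h_1,k_3): lcm = x_1x_2. S = -2/5x_2^2 - 3x_1 - 2x_2 + 12/5.
  leading term x_2^2: no divisor's leading term divides it; move -2/5x_2^2 to the remainder.
  leading term x_1: subtract (1/10)·k_3 from -3x_1 - 2x_2 + 12/5 → -2x_2 + 12/5
  leading term x_2: no divisor's leading term divides it; move -2x_2 to the remainder.
  leading term 1: no divisor's leading term divides it; move 12/5 to the remainder.
  remainder -2/5x_2^2 - 2x_2 + 12/5 ≠ 0; add k_4 = -2/5x_2^2 - 2x_2 + 12/5 to the basis.

The other S-polynomials (S(h_2,k_3), S(h_1,k_4), S(h_2,k_4), S(k_3,k_4)) all reduce to 0 modulo the current basis, so we have a Gröbner basis.
Inter-reduce: drop elements whose leading term is divisible by another's, tail-reduce, and make monic.
Reduced Gröbner basis: {x_2^2 + 5x_2 - 6, x_1}.

Same reduced basis, so the two generating sets span the same ideal.

Yes, the ideals are equal.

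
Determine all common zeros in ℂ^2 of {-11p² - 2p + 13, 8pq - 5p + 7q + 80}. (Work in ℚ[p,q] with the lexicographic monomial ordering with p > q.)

Compute a lex Gröbner basis by Buchberger's algorithm.
f_1 = -11p² - 2p + 13, LT = p².
f_2 = 8pq - 5p + 7q + 80, LT = pq.

S(f_1,f_2): lcm = p²q. S = ⅝p² - 61/88pq - 10p - 13/11q.
  leading term p²: subtract (-5/88)·f_1 from ⅝p² - 61/88pq - 10p - 13/11q → -61/88pq - 445/44p - 13/11q + 65/88
  leading term pq: subtract (-61/704)·f_2 from -61/88pq - 445/44p - 13/11q + 65/88 → -675/64p - 405/704q + 675/88
  leading term p: no divisor's leading term divides it; move -675/64p to the remainder.
  leading term q: no divisor's leading term divides it; move -405/704q to the remainder.
  leading term 1: no divisor's leading term divides it; move 675/88 to the remainder.
  remainder -675/64p - 405/704q + 675/88 ≠ 0; add h_3 = -675/64p - 405/704q + 675/88 to the basis.

S(f_1,h_3): lcm = p². S = -3/55pq + 10/11p - 13/11.
  leading term pq: subtract (-3/440)·f_2 from -3/55pq + 10/11p - 13/11 → ⅞p + 21/440q - 7/11
  leading term p: subtract (-56/675)·h_3 from ⅞p + 21/440q - 7/11 → 0
  remainder 0.

S(f_2,h_3): lcm = pq. S = -⅝p - 3/55q² + 141/88q + 10.
  leading term p: subtract (8/135)·h_3 from -⅝p - 3/55q² + 141/88q + 10 → -3/55q² + 18/11q + 105/11
  leading term q²: no divisor's leading term divides it; move -3/55q² to the remainder.
  leading term q: no divisor's leading term divides it; move 18/11q to the remainder.
  leading term 1: no divisor's leading term divides it; move 105/11 to the remainder.
  remainder -3/55q² + 18/11q + 105/11 ≠ 0; add h_4 = -3/55q² + 18/11q + 105/11 to the basis.

S(f_1,h_4): leading monomials are coprime, so the S-polynomial reduces to 0 (Buchberger's first criterion).
S(f_2,h_4): lcm = pq². S = 235/8pq + 175p + ⅞q² + 10q.
  leading term pq: subtract (235/64)·f_2 from 235/8pq + 175p + ⅞q² + 10q → 12375/64p + ⅞q² - 1005/64q - 1175/4
  leading term p: subtract (-55/3)·h_3 from 12375/64p + ⅞q² - 1005/64q - 1175/4 → ⅞q² - 105/4q - 1225/8
  leading term q²: subtract (-385/24)·h_4 from ⅞q² - 105/4q - 1225/8 → 0
  remainder 0.

S(h_3,h_4): leading monomials are coprime, so the S-polynomial reduces to 0 (Buchberger's first criterion).
Every S-polynomial of the final basis reduces to 0, so we have a Gröbner basis.
Inter-reduce: drop elements whose leading term is divisible by another's, tail-reduce, and make monic.
Reduced Gröbner basis: {p + 3/55q - 8/11, q² - 30q - 175}.

The lex basis is triangular: the last element involves only q. Solving q² - 30q - 175 = 0 gives q ∈ {-5, 35}; substituting each value into the earlier elements determines the remaining variables.
  q = -5: the earlier basis element becomes p - 1 = 0, giving p = 1 — point (1, -5).
  q = 35: the earlier basis element becomes p + 13/11 = 0, giving p = -13/11 — point (-13/11, 35).
Each listed point satisfies every original equation (direct substitution).

{(1, -5), (-13/11, 35)}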